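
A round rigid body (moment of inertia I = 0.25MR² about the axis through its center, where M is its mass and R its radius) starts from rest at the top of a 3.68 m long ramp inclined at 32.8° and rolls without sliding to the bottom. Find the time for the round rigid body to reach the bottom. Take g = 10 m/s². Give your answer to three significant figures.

t ≈ 1.30 s

Here I = 0.25MR², so the shape factor k = I/(MR²) = 0.25.
Translational: Mg sinθ − f = Ma. Rotational about the CM: fR = Iα = kMRa, so f = kMa.
Hence a = g sinθ/(1+k) = 10×sin32.8°/1.25 = 4.334 m/s².
Starting from rest, L = ½at², so t = √(2L/a) = √(2×3.68/4.334) ≈ 1.30 s.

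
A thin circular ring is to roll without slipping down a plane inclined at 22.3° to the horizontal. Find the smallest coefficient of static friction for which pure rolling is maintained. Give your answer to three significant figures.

Here I = MR², so the shape factor k = I/(MR²) = 1.
Newton's second law down the slope: Mg sinθ − f = Ma. The torque equation fR = Iα (with α = a/R) gives f = kMa.
These give a = g sinθ/(1+k) and the required friction f = kMg sinθ/(1+k).
With N = Mg cosθ, the no-slip condition f ≤ μN gives μ_min = f/N = k tanθ/(1+k).
μ_min = 1 × tan22.3° / 2 ≈ 0.205.

μ_min ≈ 0.205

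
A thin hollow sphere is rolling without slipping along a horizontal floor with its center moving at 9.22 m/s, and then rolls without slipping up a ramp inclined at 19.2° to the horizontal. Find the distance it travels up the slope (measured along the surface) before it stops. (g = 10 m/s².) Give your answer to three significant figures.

The moment of inertia is (2/3)MR², giving k ≡ I/(MR²) = 2/3.
The rolling condition ω = v/R makes the rotational term ½I(v/R)² = ½kMv², so KE_total = ½(1+k)Mv² = (5/6)Mv².
Setting this equal to Mgh gives the vertical rise h = (1+k)v₀²/(2g) = 1.667×9.22²/(2×10) = 7.084 m.
The distance along the slope is d = h/sinθ = 7.084/sin19.2° ≈ 21.5 m.

d ≈ 21.5 m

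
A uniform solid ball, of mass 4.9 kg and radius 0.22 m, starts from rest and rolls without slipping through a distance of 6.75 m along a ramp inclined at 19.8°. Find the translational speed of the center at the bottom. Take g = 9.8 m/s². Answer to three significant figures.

For this body I = (2/5)MR², i.e. k = I/(MR²) = 0.4.
Since it rolls without slipping, ω = v/R and KE = ½Mv² + ½Iω² = ½(1+k)Mv² = (7/10)Mv².
The vertical drop is h = L sinθ = 6.75 × sin19.8° = 2.286 m.
Energy conservation: Mgh = (7/10)Mv², so v = √(2gh/(1+k)) = √(2 × 9.8 × 2.286 / 1.4) ≈ 5.66 m/s.

v ≈ 5.66 m/s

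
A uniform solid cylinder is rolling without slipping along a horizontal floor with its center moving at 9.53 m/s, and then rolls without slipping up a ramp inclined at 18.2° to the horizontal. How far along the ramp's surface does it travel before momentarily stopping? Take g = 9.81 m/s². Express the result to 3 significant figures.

d ≈ 22.2 m

For this body I = (1/2)MR², i.e. k = I/(MR²) = 0.5.
Pure rolling means v = ωR; then KE = ½Mv² + ½I(v/R)² = ½(1+k)Mv² = (3/4)Mv².
Setting this equal to Mgh gives the vertical rise h = (1+k)v₀²/(2g) = 1.5×9.53²/(2×9.81) = 6.943 m.
The distance along the slope is d = h/sinθ = 6.943/sin18.2° ≈ 22.2 m.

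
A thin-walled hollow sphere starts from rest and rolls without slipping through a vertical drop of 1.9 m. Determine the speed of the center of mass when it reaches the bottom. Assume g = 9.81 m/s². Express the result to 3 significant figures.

v ≈ 4.73 m/s

For this body I = (2/3)MR², i.e. k = I/(MR²) = 2/3.
Pure rolling means v = ωR; then KE = ½Mv² + ½I(v/R)² = ½(1+k)Mv² = (5/6)Mv².
Energy conservation: Mgh = (5/6)Mv², so v = √(2gh/(1+k)) = √(2 × 9.81 × 1.9 / 1.667) ≈ 4.73 m/s.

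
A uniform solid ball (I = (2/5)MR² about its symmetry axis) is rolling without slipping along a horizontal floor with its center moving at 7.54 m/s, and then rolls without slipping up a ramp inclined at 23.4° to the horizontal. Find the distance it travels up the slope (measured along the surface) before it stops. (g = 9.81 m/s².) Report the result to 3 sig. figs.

The moment of inertia is (2/5)MR², giving k ≡ I/(MR²) = 0.4.
Pure rolling means v = ωR; then KE = ½Mv² + ½I(v/R)² = ½(1+k)Mv² = (7/10)Mv².
Setting this equal to Mgh gives the vertical rise h = (1+k)v₀²/(2g) = 1.4×7.54²/(2×9.81) = 4.057 m.
The distance along the slope is d = h/sinθ = 4.057/sin23.4° ≈ 10.2 m.

d ≈ 10.2 m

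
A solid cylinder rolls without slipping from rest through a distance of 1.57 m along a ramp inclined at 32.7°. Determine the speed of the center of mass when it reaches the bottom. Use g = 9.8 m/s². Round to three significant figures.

v ≈ 3.33 m/s

With I = (1/2)MR², the ratio k = I/(MR²) is 0.5.
Rolling without slipping gives ω = v/R, so the total kinetic energy is ½Mv² + ½Iω² = ½(1+k)Mv² = (3/4)Mv².
The vertical drop is h = L sinθ = 1.57 × sin32.7° = 0.8482 m.
Setting Mgh = (3/4)Mv² gives v = √(2gh/(1+k)) = √(2·9.8·0.8482/1.5) ≈ 3.33 m/s.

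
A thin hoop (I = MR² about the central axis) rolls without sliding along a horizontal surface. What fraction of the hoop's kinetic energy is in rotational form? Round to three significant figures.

fraction ≈ 0.500

Here I = MR², so the shape factor k = I/(MR²) = 1.
With ω = v/R, KE_trans = ½Mv² and KE_rot = ½Iω² = ½kMv², so KE_total = ½(1+k)Mv².
The rotational fraction is therefore k/(1+k) = 1/2 ≈ 0.500.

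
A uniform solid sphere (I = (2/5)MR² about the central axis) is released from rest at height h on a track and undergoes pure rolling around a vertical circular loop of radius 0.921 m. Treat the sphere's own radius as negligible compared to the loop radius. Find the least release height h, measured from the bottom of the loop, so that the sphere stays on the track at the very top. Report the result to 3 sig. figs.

With I = (2/5)MR², the ratio k = I/(MR²) is 0.4.
At the top, contact is just lost when gravity alone supplies the centripetal force: Mg = Mv_top²/r, i.e. v_top² = gr.
With ω = v/R, the kinetic energy at speed v is ½(1+k)Mv² = (7/10)Mv².
Energy conservation from release (height h) to the top (height 2r): Mgh = Mg(2r) + (7/10)M·gr.
Thus h_min = 2r + (1+k)r/2 = r(2 + 1.4/2) = 0.921 × 2.7 ≈ 2.49 m.

h_min ≈ 2.49 m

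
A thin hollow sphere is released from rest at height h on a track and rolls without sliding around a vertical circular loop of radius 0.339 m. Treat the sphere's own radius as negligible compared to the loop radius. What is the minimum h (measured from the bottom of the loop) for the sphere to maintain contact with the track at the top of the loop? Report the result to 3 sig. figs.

h_min ≈ 0.961 m

The moment of inertia is (2/3)MR², giving k ≡ I/(MR²) = 2/3.
At the top of the loop, the minimum-contact condition is Mg = Mv_top²/r, so v_top² = gr.
With ω = v/R, the kinetic energy at speed v is ½(1+k)Mv² = (5/6)Mv².
Energy conservation from release (height h) to the top (height 2r): Mgh = Mg(2r) + (5/6)M·gr.
Thus h_min = 2r + (1+k)r/2 = r(2 + 1.667/2) = 0.339 × 2.833 ≈ 0.961 m.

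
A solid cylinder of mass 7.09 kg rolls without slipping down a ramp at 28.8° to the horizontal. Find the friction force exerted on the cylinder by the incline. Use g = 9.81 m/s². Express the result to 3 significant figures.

f ≈ 11.2 N

For this body I = (1/2)MR², i.e. k = I/(MR²) = 0.5.
Newton's second law down the slope: Mg sinθ − f = Ma. The torque equation fR = Iα (with α = a/R) gives f = kMa.
Combining, a = g sinθ/(1+k) and f = kMa = kMg sinθ/(1+k).
f = 0.5 × 7.09 × 9.81 × sin28.8° / 1.5 ≈ 11.2 N.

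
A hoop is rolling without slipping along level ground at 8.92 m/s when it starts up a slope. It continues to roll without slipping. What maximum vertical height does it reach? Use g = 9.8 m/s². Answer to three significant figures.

h ≈ 8.12 m

The moment of inertia is MR², giving k ≡ I/(MR²) = 1.
Rolling without slipping gives ω = v/R, so the total kinetic energy is ½Mv² + ½Iω² = ½(1+k)Mv² = Mv².
At the top the kinetic energy is zero, so Mv₀² = Mgh.
Thus h = (1+k)v₀²/(2g) = 2 × 8.92² / (2 × 9.8) ≈ 8.12 m.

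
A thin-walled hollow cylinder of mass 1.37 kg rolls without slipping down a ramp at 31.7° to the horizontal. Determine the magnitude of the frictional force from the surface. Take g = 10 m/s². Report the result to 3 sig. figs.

f ≈ 3.60 N

With I = MR², the ratio k = I/(MR²) is 1.
Translational: Mg sinθ − f = Ma. Rotational about the CM: fR = Iα = kMRa, so f = kMa.
Combining, a = g sinθ/(1+k) and f = kMa = kMg sinθ/(1+k).
f = 1 × 1.37 × 10 × sin31.7° / 2 ≈ 3.60 N.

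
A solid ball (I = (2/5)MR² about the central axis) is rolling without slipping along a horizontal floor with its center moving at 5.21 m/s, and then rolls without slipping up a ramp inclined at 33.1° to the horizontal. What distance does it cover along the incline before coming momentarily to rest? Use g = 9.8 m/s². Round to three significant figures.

d ≈ 3.55 m

For this body I = (2/5)MR², i.e. k = I/(MR²) = 0.4.
Pure rolling means v = ωR; then KE = ½Mv² + ½I(v/R)² = ½(1+k)Mv² = (7/10)Mv².
Setting this equal to Mgh gives the vertical rise h = (1+k)v₀²/(2g) = 1.4×5.21²/(2×9.8) = 1.939 m.
Along the incline, d = h/sinθ = 1.939/sin33.1° ≈ 3.55 m.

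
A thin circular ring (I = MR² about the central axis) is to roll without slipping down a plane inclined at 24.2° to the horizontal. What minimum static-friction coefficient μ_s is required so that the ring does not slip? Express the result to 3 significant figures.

μ_min ≈ 0.225

Here I = MR², so the shape factor k = I/(MR²) = 1.
Newton's second law down the slope: Mg sinθ − f = Ma. The torque equation fR = Iα (with α = a/R) gives f = kMa.
These give a = g sinθ/(1+k) and the required friction f = kMg sinθ/(1+k).
The normal force is N = Mg cosθ, so μ_min = f/N = k tanθ/(1+k).
μ_min = 1 × tan24.2° / 2 ≈ 0.225.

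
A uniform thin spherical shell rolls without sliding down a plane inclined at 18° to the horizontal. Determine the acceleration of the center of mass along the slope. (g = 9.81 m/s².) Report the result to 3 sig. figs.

a ≈ 1.82 m/s²

With I = (2/3)MR², the ratio k = I/(MR²) is 2/3.
Along the incline Mg sinθ − f = Ma, and torque about the center fR = Iα = kMR²(a/R) gives f = kMa.
Eliminating f: Mg sinθ = (1+k)Ma, so a = g sinθ/(1+k) = 9.81 × sin18° / 1.667 ≈ 1.82 m/s².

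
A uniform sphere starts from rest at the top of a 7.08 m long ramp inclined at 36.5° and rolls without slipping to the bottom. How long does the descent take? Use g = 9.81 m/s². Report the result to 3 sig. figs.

t ≈ 1.84 s

The moment of inertia is (2/5)MR², giving k ≡ I/(MR²) = 0.4.
Translational: Mg sinθ − f = Ma. Rotational about the CM: fR = Iα = kMRa, so f = kMa.
Hence a = g sinθ/(1+k) = 9.81×sin36.5°/1.4 = 4.168 m/s².
With constant a from rest, t = √(2L/a) = √(2·7.08/4.168) ≈ 1.84 s.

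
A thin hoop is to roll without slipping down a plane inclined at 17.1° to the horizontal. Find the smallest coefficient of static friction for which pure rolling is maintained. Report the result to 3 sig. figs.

With I = MR², the ratio k = I/(MR²) is 1.
Along the incline Mg sinθ − f = Ma, and torque about the center fR = Iα = kMR²(a/R) gives f = kMa.
These give a = g sinθ/(1+k) and the required friction f = kMg sinθ/(1+k).
The normal force is N = Mg cosθ, so μ_min = f/N = k tanθ/(1+k).
μ_min = 1 × tan17.1° / 2 ≈ 0.154.

μ_min ≈ 0.154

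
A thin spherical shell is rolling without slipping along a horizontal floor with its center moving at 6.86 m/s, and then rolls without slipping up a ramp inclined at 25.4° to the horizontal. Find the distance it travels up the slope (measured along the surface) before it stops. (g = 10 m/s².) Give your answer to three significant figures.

For this body I = (2/3)MR², i.e. k = I/(MR²) = 2/3.
Since it rolls without slipping, ω = v/R and KE = ½Mv² + ½Iω² = ½(1+k)Mv² = (5/6)Mv².
Setting this equal to Mgh gives the vertical rise h = (1+k)v₀²/(2g) = 1.667×6.86²/(2×10) = 3.922 m.
Along the incline, d = h/sinθ = 3.922/sin25.4° ≈ 9.14 m.

d ≈ 9.14 m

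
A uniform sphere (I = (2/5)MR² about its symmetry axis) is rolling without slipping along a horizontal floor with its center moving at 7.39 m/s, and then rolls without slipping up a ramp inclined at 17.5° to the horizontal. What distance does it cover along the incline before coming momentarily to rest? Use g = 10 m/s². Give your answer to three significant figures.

d ≈ 12.7 m

For this body I = (2/5)MR², i.e. k = I/(MR²) = 0.4.
Pure rolling means v = ωR; then KE = ½Mv² + ½I(v/R)² = ½(1+k)Mv² = (7/10)Mv².
Setting this equal to Mgh gives the vertical rise h = (1+k)v₀²/(2g) = 1.4×7.39²/(2×10) = 3.823 m.
The distance along the slope is d = h/sinθ = 3.823/sin17.5° ≈ 12.7 m.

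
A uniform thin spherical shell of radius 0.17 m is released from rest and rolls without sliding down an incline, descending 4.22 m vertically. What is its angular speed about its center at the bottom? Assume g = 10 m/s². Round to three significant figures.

For this body I = (2/3)MR², i.e. k = I/(MR²) = 2/3.
The rolling condition ω = v/R makes the rotational term ½I(v/R)² = ½kMv², so KE_total = ½(1+k)Mv² = (5/6)Mv².
Energy conservation Mgh = ½(1+k)Mv² gives v = √(2gh/(1+k)) = √(2 × 10 × 4.22 / 1.667) = 7.116 m/s.
Then ω = v/R = 7.116 / 0.17 ≈ 41.9 rad/s.

ω ≈ 41.9 rad/s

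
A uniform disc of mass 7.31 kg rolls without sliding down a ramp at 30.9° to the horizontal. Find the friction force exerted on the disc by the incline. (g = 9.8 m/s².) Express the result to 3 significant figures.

For this body I = (1/2)MR², i.e. k = I/(MR²) = 0.5.
Along the incline Mg sinθ − f = Ma, and torque about the center fR = Iα = kMR²(a/R) gives f = kMa.
Combining, a = g sinθ/(1+k) and f = kMa = kMg sinθ/(1+k).
f = 0.5 × 7.31 × 9.8 × sin30.9° / 1.5 ≈ 12.3 N.

f ≈ 12.3 N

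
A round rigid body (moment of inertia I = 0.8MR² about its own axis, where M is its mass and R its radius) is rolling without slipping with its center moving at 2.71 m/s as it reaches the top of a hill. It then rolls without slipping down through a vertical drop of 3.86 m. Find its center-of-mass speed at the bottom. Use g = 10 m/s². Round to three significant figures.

v ≈ 7.09 m/s

With I = 0.8MR², the ratio k = I/(MR²) is 0.8.
Pure rolling means v = ωR; then KE = ½Mv² + ½I(v/R)² = ½(1+k)Mv² = (9/10)Mv².
Energy conservation: (9/10)Mv₀² + Mgh = (9/10)Mv², so v² = v₀² + 2gh/(1+k).
v = √(2.71² + 2×10×3.86/1.8) = √50.23 ≈ 7.09 m/s.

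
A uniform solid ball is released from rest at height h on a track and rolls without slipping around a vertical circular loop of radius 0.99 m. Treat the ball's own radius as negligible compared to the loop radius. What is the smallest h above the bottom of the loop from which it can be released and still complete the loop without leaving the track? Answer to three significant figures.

The moment of inertia is (2/5)MR², giving k ≡ I/(MR²) = 0.4.
At the top of the loop, the minimum-contact condition is Mg = Mv_top²/r, so v_top² = gr.
With ω = v/R, the kinetic energy at speed v is ½(1+k)Mv² = (7/10)Mv².
Energy conservation from release (height h) to the top (height 2r): Mgh = Mg(2r) + (7/10)M·gr.
Thus h_min = 2r + (1+k)r/2 = r(2 + 1.4/2) = 0.99 × 2.7 ≈ 2.67 m.

h_min ≈ 2.67 m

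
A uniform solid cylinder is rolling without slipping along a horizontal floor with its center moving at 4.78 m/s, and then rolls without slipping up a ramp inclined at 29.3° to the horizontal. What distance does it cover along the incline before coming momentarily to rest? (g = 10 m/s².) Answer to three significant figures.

d ≈ 3.50 m

Here I = (1/2)MR², so the shape factor k = I/(MR²) = 0.5.
Pure rolling means v = ωR; then KE = ½Mv² + ½I(v/R)² = ½(1+k)Mv² = (3/4)Mv².
Setting this equal to Mgh gives the vertical rise h = (1+k)v₀²/(2g) = 1.5×4.78²/(2×10) = 1.714 m.
Along the incline, d = h/sinθ = 1.714/sin29.3° ≈ 3.50 m.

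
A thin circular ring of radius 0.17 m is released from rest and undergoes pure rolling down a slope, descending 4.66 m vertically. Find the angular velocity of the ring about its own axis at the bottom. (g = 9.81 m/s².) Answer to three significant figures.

With I = MR², the ratio k = I/(MR²) is 1.
Pure rolling means v = ωR; then KE = ½Mv² + ½I(v/R)² = ½(1+k)Mv² = Mv².
Energy conservation Mgh = ½(1+k)Mv² gives v = √(2gh/(1+k)) = √(2 × 9.81 × 4.66 / 2) = 6.761 m/s.
The angular speed follows from ω = v/R = 6.761/0.17 ≈ 39.8 rad/s.

ω ≈ 39.8 rad/s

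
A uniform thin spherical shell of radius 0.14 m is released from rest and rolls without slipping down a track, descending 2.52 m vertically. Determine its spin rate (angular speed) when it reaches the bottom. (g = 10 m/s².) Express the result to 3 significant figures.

For this body I = (2/3)MR², i.e. k = I/(MR²) = 2/3.
The rolling condition ω = v/R makes the rotational term ½I(v/R)² = ½kMv², so KE_total = ½(1+k)Mv² = (5/6)Mv².
Energy conservation Mgh = ½(1+k)Mv² gives v = √(2gh/(1+k)) = √(2 × 10 × 2.52 / 1.667) = 5.499 m/s.
The angular speed follows from ω = v/R = 5.499/0.14 ≈ 39.3 rad/s.

ω ≈ 39.3 rad/s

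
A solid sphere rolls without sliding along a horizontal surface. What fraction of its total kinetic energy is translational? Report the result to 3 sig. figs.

The moment of inertia is (2/5)MR², giving k ≡ I/(MR²) = 0.4.
With ω = v/R, KE_trans = ½Mv² and KE_rot = ½Iω² = ½kMv², so KE_total = ½(1+k)Mv².
The translational fraction is therefore 1/(1+k) = 1/1.4 ≈ 0.714.

fraction ≈ 0.714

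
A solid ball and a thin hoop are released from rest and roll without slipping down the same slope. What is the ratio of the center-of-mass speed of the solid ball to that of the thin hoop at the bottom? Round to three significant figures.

Each satisfies Mgh = ½(1+k)Mv² with k = I/(MR²), so v ∝ 1/√(1+k).
For the solid ball k = 0.4; for the thin hoop k = 1.
v₁/v₂ = √((1+k₂)/(1+k₁)) = √(2/1.4) ≈ 1.20.

v_ratio ≈ 1.20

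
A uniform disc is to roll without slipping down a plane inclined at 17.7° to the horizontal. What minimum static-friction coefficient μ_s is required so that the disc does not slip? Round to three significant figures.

μ_min ≈ 0.106

The moment of inertia is (1/2)MR², giving k ≡ I/(MR²) = 0.5.
Translational: Mg sinθ − f = Ma. Rotational about the CM: fR = Iα = kMRa, so f = kMa.
These give a = g sinθ/(1+k) and the required friction f = kMg sinθ/(1+k).
The normal force is N = Mg cosθ, so μ_min = f/N = k tanθ/(1+k).
μ_min = 0.5 × tan17.7° / 1.5 ≈ 0.106.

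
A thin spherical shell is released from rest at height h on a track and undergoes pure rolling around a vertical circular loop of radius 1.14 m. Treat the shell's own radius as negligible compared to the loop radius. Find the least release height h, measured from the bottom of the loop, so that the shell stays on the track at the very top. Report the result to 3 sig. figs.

h_min ≈ 3.23 m

Here I = (2/3)MR², so the shape factor k = I/(MR²) = 2/3.
At the top of the loop, the minimum-contact condition is Mg = Mv_top²/r, so v_top² = gr.
With ω = v/R, the kinetic energy at speed v is ½(1+k)Mv² = (5/6)Mv².
Energy conservation from release (height h) to the top (height 2r): Mgh = Mg(2r) + (5/6)M·gr.
Thus h_min = 2r + (1+k)r/2 = r(2 + 1.667/2) = 1.14 × 2.833 ≈ 3.23 m.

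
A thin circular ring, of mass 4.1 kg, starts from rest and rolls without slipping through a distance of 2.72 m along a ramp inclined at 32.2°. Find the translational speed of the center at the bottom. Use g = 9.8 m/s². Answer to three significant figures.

v ≈ 3.77 m/s

With I = MR², the ratio k = I/(MR²) is 1.
Pure rolling means v = ωR; then KE = ½Mv² + ½I(v/R)² = ½(1+k)Mv² = Mv².
The vertical drop is h = L sinθ = 2.72 × sin32.2° = 1.449 m.
Setting Mgh = Mv² gives v = √(2gh/(1+k)) = √(2·9.8·1.449/2) ≈ 3.77 m/s.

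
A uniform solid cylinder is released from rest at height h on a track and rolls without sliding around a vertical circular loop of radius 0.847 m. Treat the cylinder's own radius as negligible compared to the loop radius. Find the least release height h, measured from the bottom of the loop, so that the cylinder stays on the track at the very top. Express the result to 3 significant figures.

The moment of inertia is (1/2)MR², giving k ≡ I/(MR²) = 0.5.
At the top of the loop, the minimum-contact condition is Mg = Mv_top²/r, so v_top² = gr.
With ω = v/R, the kinetic energy at speed v is ½(1+k)Mv² = (3/4)Mv².
Energy conservation from release (height h) to the top (height 2r): Mgh = Mg(2r) + (3/4)M·gr.
Thus h_min = 2r + (1+k)r/2 = r(2 + 1.5/2) = 0.847 × 2.75 ≈ 2.33 m.

h_min ≈ 2.33 m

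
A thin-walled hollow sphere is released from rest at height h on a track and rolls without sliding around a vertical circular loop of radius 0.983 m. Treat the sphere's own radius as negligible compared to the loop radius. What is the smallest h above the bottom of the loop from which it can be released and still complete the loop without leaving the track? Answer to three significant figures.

For this body I = (2/3)MR², i.e. k = I/(MR²) = 2/3.
At the top of the loop, the minimum-contact condition is Mg = Mv_top²/r, so v_top² = gr.
With ω = v/R, the kinetic energy at speed v is ½(1+k)Mv² = (5/6)Mv².
Energy conservation from release (height h) to the top (height 2r): Mgh = Mg(2r) + (5/6)M·gr.
Thus h_min = 2r + (1+k)r/2 = r(2 + 1.667/2) = 0.983 × 2.833 ≈ 2.79 m.

h_min ≈ 2.79 m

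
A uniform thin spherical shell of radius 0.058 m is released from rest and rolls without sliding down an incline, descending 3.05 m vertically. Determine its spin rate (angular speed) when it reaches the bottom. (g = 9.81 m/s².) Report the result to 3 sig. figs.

ω ≈ 103 rad/s

For this body I = (2/3)MR², i.e. k = I/(MR²) = 2/3.
Pure rolling means v = ωR; then KE = ½Mv² + ½I(v/R)² = ½(1+k)Mv² = (5/6)Mv².
Energy conservation Mgh = ½(1+k)Mv² gives v = √(2gh/(1+k)) = √(2 × 9.81 × 3.05 / 1.667) = 5.992 m/s.
Then ω = v/R = 5.992 / 0.058 ≈ 103 rad/s.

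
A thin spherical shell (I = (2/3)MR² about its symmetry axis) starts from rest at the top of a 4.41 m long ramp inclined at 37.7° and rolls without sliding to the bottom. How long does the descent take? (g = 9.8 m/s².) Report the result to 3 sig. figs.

Here I = (2/3)MR², so the shape factor k = I/(MR²) = 2/3.
Along the incline Mg sinθ − f = Ma, and torque about the center fR = Iα = kMR²(a/R) gives f = kMa.
Hence a = g sinθ/(1+k) = 9.8×sin37.7°/1.667 = 3.596 m/s².
With constant a from rest, t = √(2L/a) = √(2·4.41/3.596) ≈ 1.57 s.

t ≈ 1.57 s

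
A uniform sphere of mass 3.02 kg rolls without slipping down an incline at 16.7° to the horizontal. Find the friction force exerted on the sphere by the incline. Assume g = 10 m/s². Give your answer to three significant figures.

f ≈ 2.48 N

With I = (2/5)MR², the ratio k = I/(MR²) is 0.4.
Newton's second law down the slope: Mg sinθ − f = Ma. The torque equation fR = Iα (with α = a/R) gives f = kMa.
Combining, a = g sinθ/(1+k) and f = kMa = kMg sinθ/(1+k).
f = 0.4 × 3.02 × 10 × sin16.7° / 1.4 ≈ 2.48 N.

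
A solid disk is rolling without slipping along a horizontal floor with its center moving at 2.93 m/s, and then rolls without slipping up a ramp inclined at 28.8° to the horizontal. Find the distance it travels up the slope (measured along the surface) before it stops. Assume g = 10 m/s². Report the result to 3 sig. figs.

d ≈ 1.34 m

The moment of inertia is (1/2)MR², giving k ≡ I/(MR²) = 0.5.
The rolling condition ω = v/R makes the rotational term ½I(v/R)² = ½kMv², so KE_total = ½(1+k)Mv² = (3/4)Mv².
Setting this equal to Mgh gives the vertical rise h = (1+k)v₀²/(2g) = 1.5×2.93²/(2×10) = 0.6439 m.
Along the incline, d = h/sinθ = 0.6439/sin28.8° ≈ 1.34 m.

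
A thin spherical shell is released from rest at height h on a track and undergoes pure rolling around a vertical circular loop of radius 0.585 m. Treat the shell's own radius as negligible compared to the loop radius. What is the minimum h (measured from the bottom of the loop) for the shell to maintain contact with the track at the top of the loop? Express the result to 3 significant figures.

Here I = (2/3)MR², so the shape factor k = I/(MR²) = 2/3.
At the top, contact is just lost when gravity alone supplies the centripetal force: Mg = Mv_top²/r, i.e. v_top² = gr.
With ω = v/R, the kinetic energy at speed v is ½(1+k)Mv² = (5/6)Mv².
Energy conservation from release (height h) to the top (height 2r): Mgh = Mg(2r) + (5/6)M·gr.
Thus h_min = 2r + (1+k)r/2 = r(2 + 1.667/2) = 0.585 × 2.833 ≈ 1.66 m.

h_min ≈ 1.66 m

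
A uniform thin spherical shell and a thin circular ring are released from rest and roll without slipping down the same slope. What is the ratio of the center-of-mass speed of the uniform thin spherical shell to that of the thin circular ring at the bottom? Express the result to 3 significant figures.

Each satisfies Mgh = ½(1+k)Mv² with k = I/(MR²), so v ∝ 1/√(1+k).
For the uniform thin spherical shell k = 2/3; for the thin circular ring k = 1.
v₁/v₂ = √((1+k₂)/(1+k₁)) = √(2/1.667) ≈ 1.10.

v_ratio ≈ 1.10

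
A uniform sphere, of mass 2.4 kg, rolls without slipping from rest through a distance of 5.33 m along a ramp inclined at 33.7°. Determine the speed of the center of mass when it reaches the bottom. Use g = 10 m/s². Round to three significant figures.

v ≈ 6.50 m/s

With I = (2/5)MR², the ratio k = I/(MR²) is 0.4.
Pure rolling means v = ωR; then KE = ½Mv² + ½I(v/R)² = ½(1+k)Mv² = (7/10)Mv².
The vertical drop is h = L sinθ = 5.33 × sin33.7° = 2.957 m.
Energy conservation: Mgh = (7/10)Mv², so v = √(2gh/(1+k)) = √(2 × 10 × 2.957 / 1.4) ≈ 6.50 m/s.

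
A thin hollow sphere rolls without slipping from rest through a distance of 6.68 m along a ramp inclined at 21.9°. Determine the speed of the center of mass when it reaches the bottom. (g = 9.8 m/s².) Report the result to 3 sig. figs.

With I = (2/3)MR², the ratio k = I/(MR²) is 2/3.
Since it rolls without slipping, ω = v/R and KE = ½Mv² + ½Iω² = ½(1+k)Mv² = (5/6)Mv².
The vertical drop is h = L sinθ = 6.68 × sin21.9° = 2.492 m.
Setting Mgh = (5/6)Mv² gives v = √(2gh/(1+k)) = √(2·9.8·2.492/1.667) ≈ 5.41 m/s.

v ≈ 5.41 m/s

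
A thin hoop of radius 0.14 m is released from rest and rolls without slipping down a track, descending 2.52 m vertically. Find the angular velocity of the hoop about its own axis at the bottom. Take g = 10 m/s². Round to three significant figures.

ω ≈ 35.9 rad/s

Here I = MR², so the shape factor k = I/(MR²) = 1.
Since it rolls without slipping, ω = v/R and KE = ½Mv² + ½Iω² = ½(1+k)Mv² = Mv².
Energy conservation Mgh = ½(1+k)Mv² gives v = √(2gh/(1+k)) = √(2 × 10 × 2.52 / 2) = 5.02 m/s.
The angular speed follows from ω = v/R = 5.02/0.14 ≈ 35.9 rad/s.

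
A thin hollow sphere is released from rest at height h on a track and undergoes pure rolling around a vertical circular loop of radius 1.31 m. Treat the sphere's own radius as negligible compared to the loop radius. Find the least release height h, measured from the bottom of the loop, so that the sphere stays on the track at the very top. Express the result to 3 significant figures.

h_min ≈ 3.71 m

Here I = (2/3)MR², so the shape factor k = I/(MR²) = 2/3.
At the top, contact is just lost when gravity alone supplies the centripetal force: Mg = Mv_top²/r, i.e. v_top² = gr.
With ω = v/R, the kinetic energy at speed v is ½(1+k)Mv² = (5/6)Mv².
Energy conservation from release (height h) to the top (height 2r): Mgh = Mg(2r) + (5/6)M·gr.
Thus h_min = 2r + (1+k)r/2 = r(2 + 1.667/2) = 1.31 × 2.833 ≈ 3.71 m.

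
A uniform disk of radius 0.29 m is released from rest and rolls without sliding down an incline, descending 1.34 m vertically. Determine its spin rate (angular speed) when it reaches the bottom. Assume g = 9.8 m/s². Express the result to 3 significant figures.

ω ≈ 14.4 rad/s

The moment of inertia is (1/2)MR², giving k ≡ I/(MR²) = 0.5.
The rolling condition ω = v/R makes the rotational term ½I(v/R)² = ½kMv², so KE_total = ½(1+k)Mv² = (3/4)Mv².
Energy conservation Mgh = ½(1+k)Mv² gives v = √(2gh/(1+k)) = √(2 × 9.8 × 1.34 / 1.5) = 4.184 m/s.
The angular speed follows from ω = v/R = 4.184/0.29 ≈ 14.4 rad/s.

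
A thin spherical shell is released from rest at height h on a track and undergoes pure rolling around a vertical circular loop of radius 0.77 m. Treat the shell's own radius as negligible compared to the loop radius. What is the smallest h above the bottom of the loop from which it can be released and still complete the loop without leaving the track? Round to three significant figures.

Here I = (2/3)MR², so the shape factor k = I/(MR²) = 2/3.
At the top of the loop, the minimum-contact condition is Mg = Mv_top²/r, so v_top² = gr.
With ω = v/R, the kinetic energy at speed v is ½(1+k)Mv² = (5/6)Mv².
Energy conservation from release (height h) to the top (height 2r): Mgh = Mg(2r) + (5/6)M·gr.
Thus h_min = 2r + (1+k)r/2 = r(2 + 1.667/2) = 0.77 × 2.833 ≈ 2.18 m.

h_min ≈ 2.18 m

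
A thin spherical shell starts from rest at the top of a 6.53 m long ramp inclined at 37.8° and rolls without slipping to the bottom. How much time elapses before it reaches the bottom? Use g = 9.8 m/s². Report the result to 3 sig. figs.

t ≈ 1.90 s

For this body I = (2/3)MR², i.e. k = I/(MR²) = 2/3.
Newton's second law down the slope: Mg sinθ − f = Ma. The torque equation fR = Iα (with α = a/R) gives f = kMa.
Hence a = g sinθ/(1+k) = 9.8×sin37.8°/1.667 = 3.604 m/s².
With constant a from rest, t = √(2L/a) = √(2·6.53/3.604) ≈ 1.90 s.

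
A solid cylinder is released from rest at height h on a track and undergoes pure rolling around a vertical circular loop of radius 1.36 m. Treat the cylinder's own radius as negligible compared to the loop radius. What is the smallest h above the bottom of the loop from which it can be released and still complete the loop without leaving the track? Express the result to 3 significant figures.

h_min ≈ 3.74 m

For this body I = (1/2)MR², i.e. k = I/(MR²) = 0.5.
At the top, contact is just lost when gravity alone supplies the centripetal force: Mg = Mv_top²/r, i.e. v_top² = gr.
With ω = v/R, the kinetic energy at speed v is ½(1+k)Mv² = (3/4)Mv².
Energy conservation from release (height h) to the top (height 2r): Mgh = Mg(2r) + (3/4)M·gr.
Thus h_min = 2r + (1+k)r/2 = r(2 + 1.5/2) = 1.36 × 2.75 ≈ 3.74 m.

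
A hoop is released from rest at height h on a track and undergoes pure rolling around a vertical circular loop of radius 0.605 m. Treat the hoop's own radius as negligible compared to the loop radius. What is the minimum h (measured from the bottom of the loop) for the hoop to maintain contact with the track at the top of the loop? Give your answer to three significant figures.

The moment of inertia is MR², giving k ≡ I/(MR²) = 1.
At the top, contact is just lost when gravity alone supplies the centripetal force: Mg = Mv_top²/r, i.e. v_top² = gr.
With ω = v/R, the kinetic energy at speed v is ½(1+k)Mv² = Mv².
Energy conservation from release (height h) to the top (height 2r): Mgh = Mg(2r) + M·gr.
Thus h_min = 2r + (1+k)r/2 = r(2 + 2/2) = 0.605 × 3 ≈ 1.82 m.

h_min ≈ 1.82 m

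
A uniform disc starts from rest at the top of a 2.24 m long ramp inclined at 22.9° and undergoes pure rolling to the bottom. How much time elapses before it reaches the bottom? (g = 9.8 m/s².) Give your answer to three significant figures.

With I = (1/2)MR², the ratio k = I/(MR²) is 0.5.
Newton's second law down the slope: Mg sinθ − f = Ma. The torque equation fR = Iα (with α = a/R) gives f = kMa.
Hence a = g sinθ/(1+k) = 9.8×sin22.9°/1.5 = 2.542 m/s².
With constant a from rest, t = √(2L/a) = √(2·2.24/2.542) ≈ 1.33 s.

t ≈ 1.33 s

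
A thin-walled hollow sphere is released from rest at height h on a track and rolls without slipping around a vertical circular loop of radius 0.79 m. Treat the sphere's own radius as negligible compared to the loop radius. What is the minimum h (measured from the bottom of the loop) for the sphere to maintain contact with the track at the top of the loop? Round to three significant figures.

For this body I = (2/3)MR², i.e. k = I/(MR²) = 2/3.
At the top of the loop, the minimum-contact condition is Mg = Mv_top²/r, so v_top² = gr.
With ω = v/R, the kinetic energy at speed v is ½(1+k)Mv² = (5/6)Mv².
Energy conservation from release (height h) to the top (height 2r): Mgh = Mg(2r) + (5/6)M·gr.
Thus h_min = 2r + (1+k)r/2 = r(2 + 1.667/2) = 0.79 × 2.833 ≈ 2.24 m.

h_min ≈ 2.24 m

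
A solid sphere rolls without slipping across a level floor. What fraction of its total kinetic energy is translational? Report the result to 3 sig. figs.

fraction ≈ 0.714

With I = (2/5)MR², the ratio k = I/(MR²) is 0.4.
Since ω = v/R, the translational part is ½Mv² and the rotational part is ½I(v/R)² = ½kMv²; the total is ½(1+k)Mv².
The translational fraction is therefore 1/(1+k) = 1/1.4 ≈ 0.714.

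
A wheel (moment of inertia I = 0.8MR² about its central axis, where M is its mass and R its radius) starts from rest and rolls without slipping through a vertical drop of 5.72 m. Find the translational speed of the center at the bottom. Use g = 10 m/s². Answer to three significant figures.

With I = 0.8MR², the ratio k = I/(MR²) is 0.8.
The rolling condition ω = v/R makes the rotational term ½I(v/R)² = ½kMv², so KE_total = ½(1+k)Mv² = (9/10)Mv².
Energy conservation: Mgh = (9/10)Mv², so v = √(2gh/(1+k)) = √(2 × 10 × 5.72 / 1.8) ≈ 7.97 m/s.

v ≈ 7.97 m/s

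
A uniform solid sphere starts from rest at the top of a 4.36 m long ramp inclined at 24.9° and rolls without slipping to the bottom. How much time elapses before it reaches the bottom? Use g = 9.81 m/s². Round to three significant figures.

t ≈ 1.72 s

The moment of inertia is (2/5)MR², giving k ≡ I/(MR²) = 0.4.
Along the incline Mg sinθ − f = Ma, and torque about the center fR = Iα = kMR²(a/R) gives f = kMa.
Hence a = g sinθ/(1+k) = 9.81×sin24.9°/1.4 = 2.95 m/s².
With constant a from rest, t = √(2L/a) = √(2·4.36/2.95) ≈ 1.72 s.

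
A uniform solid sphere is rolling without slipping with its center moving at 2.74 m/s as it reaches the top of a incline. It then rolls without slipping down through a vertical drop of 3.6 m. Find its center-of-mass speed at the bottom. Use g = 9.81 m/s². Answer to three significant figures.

The moment of inertia is (2/5)MR², giving k ≡ I/(MR²) = 0.4.
The rolling condition ω = v/R makes the rotational term ½I(v/R)² = ½kMv², so KE_total = ½(1+k)Mv² = (7/10)Mv².
Conserving energy between top and bottom: (7/10)Mv² = (7/10)Mv₀² + Mgh, hence v² = v₀² + 2gh/(1+k).
v = √(2.74² + 2×9.81×3.6/1.4) = √57.96 ≈ 7.61 m/s.

v ≈ 7.61 m/s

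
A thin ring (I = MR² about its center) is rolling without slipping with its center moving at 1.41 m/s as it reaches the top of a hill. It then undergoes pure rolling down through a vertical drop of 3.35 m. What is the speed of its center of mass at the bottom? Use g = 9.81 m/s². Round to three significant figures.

For this body I = MR², i.e. k = I/(MR²) = 1.
The rolling condition ω = v/R makes the rotational term ½I(v/R)² = ½kMv², so KE_total = ½(1+k)Mv² = Mv².
Conserving energy between top and bottom: Mv² = Mv₀² + Mgh, hence v² = v₀² + 2gh/(1+k).
v = √(1.41² + 2×9.81×3.35/2) = √34.85 ≈ 5.90 m/s.

v ≈ 5.90 m/s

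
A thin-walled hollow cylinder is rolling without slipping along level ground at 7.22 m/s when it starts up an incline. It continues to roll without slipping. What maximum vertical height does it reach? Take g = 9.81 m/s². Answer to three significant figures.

h ≈ 5.31 m

For this body I = MR², i.e. k = I/(MR²) = 1.
Rolling without slipping gives ω = v/R, so the total kinetic energy is ½Mv² + ½Iω² = ½(1+k)Mv² = Mv².
All of this converts to potential energy at the highest point: Mv₀² = Mgh.
Thus h = (1+k)v₀²/(2g) = 2 × 7.22² / (2 × 9.81) ≈ 5.31 m.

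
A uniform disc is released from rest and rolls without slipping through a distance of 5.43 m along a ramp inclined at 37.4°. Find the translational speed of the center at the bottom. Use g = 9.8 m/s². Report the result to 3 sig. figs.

Here I = (1/2)MR², so the shape factor k = I/(MR²) = 0.5.
Pure rolling means v = ωR; then KE = ½Mv² + ½I(v/R)² = ½(1+k)Mv² = (3/4)Mv².
The vertical drop is h = L sinθ = 5.43 × sin37.4° = 3.298 m.
Setting Mgh = (3/4)Mv² gives v = √(2gh/(1+k)) = √(2·9.8·3.298/1.5) ≈ 6.56 m/s.

v ≈ 6.56 m/s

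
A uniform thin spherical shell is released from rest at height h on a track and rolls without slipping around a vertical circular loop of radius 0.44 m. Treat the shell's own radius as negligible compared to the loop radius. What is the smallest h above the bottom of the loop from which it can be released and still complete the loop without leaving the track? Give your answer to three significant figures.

h_min ≈ 1.25 m

Here I = (2/3)MR², so the shape factor k = I/(MR²) = 2/3.
At the top of the loop, the minimum-contact condition is Mg = Mv_top²/r, so v_top² = gr.
With ω = v/R, the kinetic energy at speed v is ½(1+k)Mv² = (5/6)Mv².
Energy conservation from release (height h) to the top (height 2r): Mgh = Mg(2r) + (5/6)M·gr.
Thus h_min = 2r + (1+k)r/2 = r(2 + 1.667/2) = 0.44 × 2.833 ≈ 1.25 m.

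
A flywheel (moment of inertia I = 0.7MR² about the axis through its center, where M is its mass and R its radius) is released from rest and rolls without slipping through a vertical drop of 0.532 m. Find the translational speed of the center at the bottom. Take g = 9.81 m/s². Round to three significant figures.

With I = 0.7MR², the ratio k = I/(MR²) is 0.7.
Rolling without slipping gives ω = v/R, so the total kinetic energy is ½Mv² + ½Iω² = ½(1+k)Mv² = (17/20)Mv².
Setting Mgh = (17/20)Mv² gives v = √(2gh/(1+k)) = √(2·9.81·0.532/1.7) ≈ 2.48 m/s.

v ≈ 2.48 m/s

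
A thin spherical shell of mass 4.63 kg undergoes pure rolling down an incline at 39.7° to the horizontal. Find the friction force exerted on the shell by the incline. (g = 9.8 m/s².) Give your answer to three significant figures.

With I = (2/3)MR², the ratio k = I/(MR²) is 2/3.
Newton's second law down the slope: Mg sinθ − f = Ma. The torque equation fR = Iα (with α = a/R) gives f = kMa.
Combining, a = g sinθ/(1+k) and f = kMa = kMg sinθ/(1+k).
f = (2/3) × 4.63 × 9.8 × sin39.7° / 1.667 ≈ 11.6 N.

f ≈ 11.6 N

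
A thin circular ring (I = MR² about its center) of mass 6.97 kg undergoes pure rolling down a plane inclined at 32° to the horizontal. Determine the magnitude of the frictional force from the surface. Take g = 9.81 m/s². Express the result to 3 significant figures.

The moment of inertia is MR², giving k ≡ I/(MR²) = 1.
Translational: Mg sinθ − f = Ma. Rotational about the CM: fR = Iα = kMRa, so f = kMa.
Combining, a = g sinθ/(1+k) and f = kMa = kMg sinθ/(1+k).
f = 1 × 6.97 × 9.81 × sin32° / 2 ≈ 18.1 N.

f ≈ 18.1 N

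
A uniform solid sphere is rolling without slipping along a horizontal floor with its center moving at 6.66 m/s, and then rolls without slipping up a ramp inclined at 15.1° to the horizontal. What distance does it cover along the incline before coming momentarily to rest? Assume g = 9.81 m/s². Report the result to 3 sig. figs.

d ≈ 12.1 m

With I = (2/5)MR², the ratio k = I/(MR²) is 0.4.
Since it rolls without slipping, ω = v/R and KE = ½Mv² + ½Iω² = ½(1+k)Mv² = (7/10)Mv².
Setting this equal to Mgh gives the vertical rise h = (1+k)v₀²/(2g) = 1.4×6.66²/(2×9.81) = 3.165 m.
Along the incline, d = h/sinθ = 3.165/sin15.1° ≈ 12.1 m.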